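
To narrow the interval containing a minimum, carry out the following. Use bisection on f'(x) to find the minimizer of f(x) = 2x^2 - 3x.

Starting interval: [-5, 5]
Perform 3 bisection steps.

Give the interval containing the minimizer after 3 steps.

Finding critical point of f(x) = 2x^2 - 3x using bisection on f'(x) = 4x + -3.
f'(x) = 0 when x = 3/4.
Starting interval: [-5, 5]
Step 1: mid = 0, f'(mid) = -3, new interval = [0, 5]
Step 2: mid = 5/2, f'(mid) = 7, new interval = [0, 5/2]
Step 3: mid = 5/4, f'(mid) = 2, new interval = [0, 5/4]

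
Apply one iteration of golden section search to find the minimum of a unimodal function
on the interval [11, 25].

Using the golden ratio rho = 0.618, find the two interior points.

Golden section search on [11, 25].
Golden ratio rho = 0.618 (approx).
Interior points:
  x_1 = 11 + (1-0.618)*14 = 16.3480
  x_2 = 11 + 0.618*14 = 19.6520
Compare f(x_1) and f(x_2) to determine which subinterval to keep.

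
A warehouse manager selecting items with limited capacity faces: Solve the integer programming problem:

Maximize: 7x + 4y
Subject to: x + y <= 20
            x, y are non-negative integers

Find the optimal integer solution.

Objective: 7x + 4y, constraint: x + y <= 20
Coefficient of x is 7 >= coefficient of y is 4, so allocate the entire budget to x.
Optimal: x = 20, y = 0, value = 140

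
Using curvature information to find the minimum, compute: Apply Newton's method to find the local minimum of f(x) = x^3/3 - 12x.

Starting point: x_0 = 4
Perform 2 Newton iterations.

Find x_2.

f(x) = x^3/3 - 12x
f'(x) = x^2 - 12, f''(x) = 2x
Newton update: x_{n+1} = x_n - (x_n^2 - 12)/(2*x_n)
Step 1: x_0 = 4, f'=4, f''=8, x_1 = 7/2
Step 2: x_1 = 7/2, f'=1/4, f''=7, x_2 = 97/28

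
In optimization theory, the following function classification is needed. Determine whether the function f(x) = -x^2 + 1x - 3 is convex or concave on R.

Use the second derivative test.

f(x) = -x^2 + 1x - 3
f'(x) = -2x + 1
f''(x) = -2
Since f''(x) = -2 < 0 for all x, f is concave on R.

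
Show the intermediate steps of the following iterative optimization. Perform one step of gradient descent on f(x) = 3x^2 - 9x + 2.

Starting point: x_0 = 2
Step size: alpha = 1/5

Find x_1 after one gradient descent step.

f(x) = 3x^2 - 9x + 2
f'(x) = 6x - 9
f'(2) = 6*2 + (-9) = 3
x_1 = x_0 - alpha * f'(x_0) = 2 - 1/5 * 3 = 7/5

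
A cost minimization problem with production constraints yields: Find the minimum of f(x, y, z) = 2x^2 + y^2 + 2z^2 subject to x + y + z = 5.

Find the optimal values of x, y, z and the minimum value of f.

Using Lagrange multipliers on f = 2x^2 + y^2 + 2z^2 with constraint x + y + z = 5:
Conditions: 2*2*x = lambda, 2*1*y = lambda, 2*2*z = lambda
So x = lambda/4, y = lambda/2, z = lambda/4
Substituting into constraint: lambda * (1) = 5
lambda = 5
x = 5/4, y = 5/2, z = 5/4
Minimum value = 25/2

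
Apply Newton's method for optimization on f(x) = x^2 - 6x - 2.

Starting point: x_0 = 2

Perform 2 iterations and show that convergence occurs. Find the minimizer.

f(x) = x^2 - 6x - 2, f'(x) = 2x + (-6), f''(x) = 2
Step 1: f'(2) = -2, x_1 = 2 - -2/2 = 3
Step 2: f'(3) = 0, x_2 = 3 (converged)
Newton's method converges in 1 step for quadratics.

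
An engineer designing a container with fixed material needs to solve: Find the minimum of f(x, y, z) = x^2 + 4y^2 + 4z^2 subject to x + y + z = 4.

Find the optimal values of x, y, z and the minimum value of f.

Using Lagrange multipliers on f = x^2 + 4y^2 + 4z^2 with constraint x + y + z = 4:
Conditions: 2*1*x = lambda, 2*4*y = lambda, 2*4*z = lambda
So x = lambda/2, y = lambda/8, z = lambda/8
Substituting into constraint: lambda * (3/4) = 4
lambda = 16/3
x = 8/3, y = 2/3, z = 2/3
Minimum value = 32/3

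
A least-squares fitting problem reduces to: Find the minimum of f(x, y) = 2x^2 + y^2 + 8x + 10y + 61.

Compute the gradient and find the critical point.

f(x,y) = 2x^2 + y^2 + 8x + 10y + 61
df/dx = 4x + (8) = 0  =>  x = -2
df/dy = 2y + (10) = 0  =>  y = -5
f(-2, -5) = 2*(-2)^2 + 1*(-5)^2 + 8*(-2) + 10*(-5) + 61 = 28
Hessian is diagonal with entries 4, 2 > 0, so this is a minimum.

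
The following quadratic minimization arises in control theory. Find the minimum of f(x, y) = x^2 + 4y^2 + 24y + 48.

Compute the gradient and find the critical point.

f(x,y) = x^2 + 4y^2 + 24y + 48
df/dx = 2x + (0) = 0  =>  x = 0
df/dy = 8y + (24) = 0  =>  y = -3
f(0, -3) = 1*(0)^2 + 4*(-3)^2 + 24*(-3) + 48 = 12
Hessian is diagonal with entries 2, 8 > 0, so this is a minimum.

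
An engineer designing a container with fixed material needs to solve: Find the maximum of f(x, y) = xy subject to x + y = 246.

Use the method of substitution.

Substitute y = 246 - x into f(x,y) = xy:
g(x) = x(246 - x) = 246x - x^2
g'(x) = 246 - 2x = 0  =>  x = 123
y = 246 - 123 = 123
Maximum value = 123 * 123 = 15129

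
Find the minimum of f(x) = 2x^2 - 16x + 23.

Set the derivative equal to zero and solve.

f(x) = 2x^2 - 16x + 23
f'(x) = 4x + (-16) = 0
x = 16/4 = 4
f(4) = -9
Since f''(x) = 4 > 0, this is a minimum.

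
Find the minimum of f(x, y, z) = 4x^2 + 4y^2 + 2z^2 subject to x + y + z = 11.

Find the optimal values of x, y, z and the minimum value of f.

Using Lagrange multipliers on f = 4x^2 + 4y^2 + 2z^2 with constraint x + y + z = 11:
Conditions: 2*4*x = lambda, 2*4*y = lambda, 2*2*z = lambda
So x = lambda/8, y = lambda/8, z = lambda/4
Substituting into constraint: lambda * (1/2) = 11
lambda = 22
x = 11/4, y = 11/4, z = 11/2
Minimum value = 121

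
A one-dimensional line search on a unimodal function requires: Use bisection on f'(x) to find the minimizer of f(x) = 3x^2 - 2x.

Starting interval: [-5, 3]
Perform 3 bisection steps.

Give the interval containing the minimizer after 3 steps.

Finding critical point of f(x) = 3x^2 - 2x using bisection on f'(x) = 6x + -2.
f'(x) = 0 when x = 1/3.
Starting interval: [-5, 3]
Step 1: mid = -1, f'(mid) = -8, new interval = [-1, 3]
Step 2: mid = 1, f'(mid) = 4, new interval = [-1, 1]
Step 3: mid = 0, f'(mid) = -2, new interval = [0, 1]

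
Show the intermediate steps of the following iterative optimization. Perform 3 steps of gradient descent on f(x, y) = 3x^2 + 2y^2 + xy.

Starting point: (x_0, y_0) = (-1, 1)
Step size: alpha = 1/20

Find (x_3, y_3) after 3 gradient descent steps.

f(x,y) = 3x^2 + 2y^2 + xy
grad_x = 6x + 1y, grad_y = 4y + 1x
Step 1: grad = (-5, 3), (-3/4, 17/20)
Step 2: grad = (-73/20, 53/20), (-227/400, 287/400)
Step 3: grad = (-43/16, 921/400), (-693/1600, 4819/8000)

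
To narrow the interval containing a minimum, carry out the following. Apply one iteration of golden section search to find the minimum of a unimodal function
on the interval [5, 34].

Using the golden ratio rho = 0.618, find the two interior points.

Golden section search on [5, 34].
Golden ratio rho = 0.618 (approx).
Interior points:
  x_1 = 5 + (1-0.618)*29 = 16.0780
  x_2 = 5 + 0.618*29 = 22.9220
Compare f(x_1) and f(x_2) to determine which subinterval to keep.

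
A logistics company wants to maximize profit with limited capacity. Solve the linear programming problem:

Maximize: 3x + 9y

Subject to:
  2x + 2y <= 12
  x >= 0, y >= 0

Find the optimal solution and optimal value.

The feasible region has vertices at [(0, 0), (6, 0), (0, 6)].
Checking objective 3x + 9y at each vertex:
  (0, 0): 3*0 + 9*0 = 0
  (6, 0): 3*6 + 9*0 = 18
  (0, 6): 3*0 + 9*6 = 54
Maximum is 54 at (0, 6).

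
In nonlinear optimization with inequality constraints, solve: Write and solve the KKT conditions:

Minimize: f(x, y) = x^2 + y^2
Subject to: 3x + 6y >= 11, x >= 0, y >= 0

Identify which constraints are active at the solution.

KKT conditions for min x^2 + y^2 s.t. 3x + 6y >= 11, x >= 0, y >= 0:
Stationarity: 2x = mu*3 + mu_x, 2y = mu*6 + mu_y, with mu, mu_x, mu_y >= 0
Complementary slackness: mu*(3x + 6y - 11) = 0, mu_x*x = 0, mu_y*y = 0
(0, 0) is infeasible (3*0 + 6*0 < 11), so if mu = 0 stationarity would force x = mu_x/2 >= 0, y = mu_y/2 >= 0 with mu_x*x = mu_y*y = 0, i.e. x = y = 0: contradiction. Hence mu > 0 and 3x + 6y = 11 is active.
Try x > 0, y > 0 (so mu_x = mu_y = 0): x = 3*mu/2, y = 6*mu/2
Substitute: 3*(3*mu/2) + 6*(6*mu/2) = 11
  mu*45/2 = 11 => mu = 22/45
x* = 11/15 > 0, y* = 22/15 > 0, consistent with mu_x = mu_y = 0.
f is convex and the constraints are linear, so this KKT point is the global minimum.
f* = 121/45
Active constraints: 3x + 6y >= 11 (holds with equality, mu = 22/45 > 0); x >= 0 and y >= 0 are inactive (mu_x = mu_y = 0).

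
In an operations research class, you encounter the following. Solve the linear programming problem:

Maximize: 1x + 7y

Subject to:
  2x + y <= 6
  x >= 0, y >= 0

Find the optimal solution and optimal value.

The feasible region has vertices at [(0, 0), (3, 0), (0, 6)].
Checking objective 1x + 7y at each vertex:
  (0, 0): 1*0 + 7*0 = 0
  (3, 0): 1*3 + 7*0 = 3
  (0, 6): 1*0 + 7*6 = 42
Maximum is 42 at (0, 6).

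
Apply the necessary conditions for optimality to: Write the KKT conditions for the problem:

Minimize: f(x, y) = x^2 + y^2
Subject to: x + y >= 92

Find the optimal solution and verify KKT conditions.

KKT conditions for min x^2 + y^2 s.t. x + y >= 92:
Stationarity: 2x = mu, 2y = mu
So x = y = mu/2.
Complementary slackness: mu*(x + y - 92) = 0
Primal feasibility: x + y >= 92; dual feasibility: mu >= 0
If mu = 0 then x = y = 0, but 0 + 0 < 92 is infeasible, so the constraint is active.
Constraint active: x + y = 2*(mu/2) = 92 => mu = 92
x = y = 46, f = 4232
Verify: stationarity 2*46 = 92 = mu; primal 46 + 46 = 92 >= 92; dual mu = 92 >= 0; complementary slackness 92*(92 - 92) = 0. All KKT conditions hold.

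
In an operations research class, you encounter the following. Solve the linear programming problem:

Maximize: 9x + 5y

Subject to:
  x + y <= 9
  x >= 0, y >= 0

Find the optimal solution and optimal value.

The feasible region has vertices at [(0, 0), (9, 0), (0, 9)].
Checking objective 9x + 5y at each vertex:
  (0, 0): 9*0 + 5*0 = 0
  (9, 0): 9*9 + 5*0 = 81
  (0, 9): 9*0 + 5*9 = 45
Maximum is 81 at (9, 0).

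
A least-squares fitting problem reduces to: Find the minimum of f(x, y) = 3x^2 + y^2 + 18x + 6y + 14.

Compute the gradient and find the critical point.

f(x,y) = 3x^2 + y^2 + 18x + 6y + 14
df/dx = 6x + (18) = 0  =>  x = -3
df/dy = 2y + (6) = 0  =>  y = -3
f(-3, -3) = 3*(-3)^2 + 1*(-3)^2 + 18*(-3) + 6*(-3) + 14 = -22
Hessian is diagonal with entries 6, 2 > 0, so this is a minimum.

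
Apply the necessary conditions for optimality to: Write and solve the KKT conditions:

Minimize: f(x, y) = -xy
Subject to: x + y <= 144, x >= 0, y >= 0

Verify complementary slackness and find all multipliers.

Problem: min -xy s.t. x + y <= 144 (multiplier lambda), x >= 0 (mu_x), y >= 0 (mu_y)
KKT stationarity: -y + lambda - mu_x = 0, -x + lambda - mu_y = 0, with lambda, mu_x, mu_y >= 0
Complementary slackness: lambda*(x + y - 144) = 0, mu_x*x = 0, mu_y*y = 0
If lambda = 0: y = -mu_x <= 0 and x = -mu_y <= 0 force x = y = 0 with f = 0; but x = y = 72 is feasible with f = -5184 < 0, so this is not the minimum. Hence lambda > 0 and x + y = 144.
Try x > 0, y > 0 (so mu_x = mu_y = 0): y = lambda, x = lambda => x = y = lambda
x + y = 144 => 2*lambda = 144 => lambda = 72
x* = y* = 72 > 0, consistent with mu_x = mu_y = 0.
(Any feasible point with x = 0 or y = 0 has f = 0 > -5184, so the minimum is not on those boundaries.)
min(-xy) = -5184 (i.e. max xy = 5184)
Multipliers: lambda = 72, mu_x = 0, mu_y = 0
Complementary slackness: lambda*(x + y - 144) = 72*(72 + 72 - 144) = 0, mu_x*x = 0*72 = 0, mu_y*y = 0*72 = 0. Satisfied.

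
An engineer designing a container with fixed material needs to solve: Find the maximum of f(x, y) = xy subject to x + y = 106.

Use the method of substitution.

Substitute y = 106 - x into f(x,y) = xy:
g(x) = x(106 - x) = 106x - x^2
g'(x) = 106 - 2x = 0  =>  x = 53
y = 106 - 53 = 53
Maximum value = 53 * 53 = 2809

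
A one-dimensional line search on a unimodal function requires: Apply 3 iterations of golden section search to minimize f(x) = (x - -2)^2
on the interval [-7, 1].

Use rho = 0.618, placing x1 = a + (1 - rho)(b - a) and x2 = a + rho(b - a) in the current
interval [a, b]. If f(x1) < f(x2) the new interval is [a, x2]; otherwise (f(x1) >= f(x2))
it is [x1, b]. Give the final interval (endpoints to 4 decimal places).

Golden section search for min of f(x) = (x - -2)^2 on [-7, 1].
Each step: x1 = a + (1 - rho)(b - a), x2 = a + rho(b - a); if f(x1) < f(x2) keep [a, x2], otherwise keep [x1, b].
Step 1: [-7.0000, 1.0000], x1=-3.9440 (f=3.7791), x2=-2.0560 (f=0.0031); f(x1) > f(x2) => keep [-3.9440, 1.0000]
Step 2: [-3.9440, 1.0000], x1=-2.0554 (f=0.0031), x2=-0.8886 (f=1.2352); f(x1) < f(x2) => keep [-3.9440, -0.8886]
Step 3: [-3.9440, -0.8886], x1=-2.7768 (f=0.6035), x2=-2.0558 (f=0.0031); f(x1) > f(x2) => keep [-2.7768, -0.8886]
Final interval: [-2.7768, -0.8886]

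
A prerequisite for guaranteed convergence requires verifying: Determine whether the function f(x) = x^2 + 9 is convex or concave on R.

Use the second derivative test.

f(x) = x^2 + 9
f'(x) = 2x + 0
f''(x) = 2
Since f''(x) = 2 > 0 for all x, f is convex on R.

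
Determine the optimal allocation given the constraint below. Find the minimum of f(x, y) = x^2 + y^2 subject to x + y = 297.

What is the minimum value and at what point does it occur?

Substitute y = 297 - x into f(x,y) = x^2 + y^2:
g(x) = x^2 + (297 - x)^2 = 2x^2 - 594x + 88209
g'(x) = 4x - 594 = 0  =>  x = 297/2
y = 297 - 297/2 = 297/2
Minimum value = (297/2)^2 + (297/2)^2 = 88209/2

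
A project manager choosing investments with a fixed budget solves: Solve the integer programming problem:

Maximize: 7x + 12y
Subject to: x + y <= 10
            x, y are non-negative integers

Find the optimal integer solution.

Objective: 7x + 12y, constraint: x + y <= 10
Coefficient of y is 12 > coefficient of x is 7, so allocate the entire budget to y.
Optimal: x = 0, y = 10, value = 120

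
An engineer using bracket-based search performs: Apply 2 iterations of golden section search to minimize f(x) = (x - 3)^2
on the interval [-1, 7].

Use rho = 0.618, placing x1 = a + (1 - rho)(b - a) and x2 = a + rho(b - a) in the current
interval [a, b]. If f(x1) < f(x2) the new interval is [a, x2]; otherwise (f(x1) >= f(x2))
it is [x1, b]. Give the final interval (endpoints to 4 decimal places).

Golden section search for min of f(x) = (x - 3)^2 on [-1, 7].
Each step: x1 = a + (1 - rho)(b - a), x2 = a + rho(b - a); if f(x1) < f(x2) keep [a, x2], otherwise keep [x1, b].
Step 1: [-1.0000, 7.0000], x1=2.0560 (f=0.8911), x2=3.9440 (f=0.8911); f(x1) = f(x2) (tie, not '<') => keep [2.0560, 7.0000]
Step 2: [2.0560, 7.0000], x1=3.9446 (f=0.8923), x2=5.1114 (f=4.4580); f(x1) < f(x2) => keep [2.0560, 5.1114]
Final interval: [2.0560, 5.1114]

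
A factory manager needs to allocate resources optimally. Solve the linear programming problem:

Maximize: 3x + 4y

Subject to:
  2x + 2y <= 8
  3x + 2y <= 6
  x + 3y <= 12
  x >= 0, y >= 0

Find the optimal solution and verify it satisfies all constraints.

Feasible vertices: (0, 0), (0, 3), (2, 0)
Objective 3x + 4y at each vertex:
  (0, 0): 0
  (0, 3): 12
  (2, 0): 6
Maximum is 12 at (0, 3).
Verify constraints at (x, y) = (0, 3):
  2*0 + 2*3 = 6 <= 8
  3*0 + 2*3 = 6 <= 6 (active)
  1*0 + 3*3 = 9 <= 12
  x = 0 >= 0, y = 3 >= 0. All constraints satisfied.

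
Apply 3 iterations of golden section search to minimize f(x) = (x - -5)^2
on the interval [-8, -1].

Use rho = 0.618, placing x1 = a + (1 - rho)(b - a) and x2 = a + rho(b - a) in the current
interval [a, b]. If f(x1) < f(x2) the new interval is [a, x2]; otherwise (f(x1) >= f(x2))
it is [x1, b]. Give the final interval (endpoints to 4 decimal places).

Golden section search for min of f(x) = (x - -5)^2 on [-8, -1].
Each step: x1 = a + (1 - rho)(b - a), x2 = a + rho(b - a); if f(x1) < f(x2) keep [a, x2], otherwise keep [x1, b].
Step 1: [-8.0000, -1.0000], x1=-5.3260 (f=0.1063), x2=-3.6740 (f=1.7583); f(x1) < f(x2) => keep [-8.0000, -3.6740]
Step 2: [-8.0000, -3.6740], x1=-6.3475 (f=1.8157), x2=-5.3265 (f=0.1066); f(x1) > f(x2) => keep [-6.3475, -3.6740]
Step 3: [-6.3475, -3.6740], x1=-5.3262 (f=0.1064), x2=-4.6953 (f=0.0929); f(x1) > f(x2) => keep [-5.3262, -3.6740]
Final interval: [-5.3262, -3.6740]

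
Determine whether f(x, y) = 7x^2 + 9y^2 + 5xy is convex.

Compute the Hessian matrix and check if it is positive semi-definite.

f(x,y) = 7x^2 + 9y^2 + 5xy
Hessian H = [[14, 5], [5, 18]]
trace(H) = 32, det(H) = 227
Eigenvalues: (32 +/- sqrt(116)) / 2 = 21.39, 10.61
Since both eigenvalues > 0, f is convex.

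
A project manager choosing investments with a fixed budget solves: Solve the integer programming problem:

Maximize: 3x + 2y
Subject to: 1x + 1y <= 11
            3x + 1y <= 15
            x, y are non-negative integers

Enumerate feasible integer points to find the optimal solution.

Constraint 1: 1x + 1y <= 11
Constraint 2: 3x + 1y <= 15
Feasible x range (need y >= 0): 0 <= x <= min(11/1, 15/3) => x in {0, ..., 5}.
Enumerate feasible integer points row by row (the coefficient of y is 2 > 0, so for each x the largest feasible y gives the best value):
  x = 0: y <= min((11 - 1*0)/1, (15 - 3*0)/1) => y in {0, ..., 11}; best 3*0 + 2*11 = 22
  x = 1: y <= min((11 - 1*1)/1, (15 - 3*1)/1) => y in {0, ..., 10}; best 3*1 + 2*10 = 23
  x = 2: y <= min((11 - 1*2)/1, (15 - 3*2)/1) => y in {0, ..., 9}; best 3*2 + 2*9 = 24
  x = 3: y <= min((11 - 1*3)/1, (15 - 3*3)/1) => y in {0, ..., 6}; best 3*3 + 2*6 = 21
  x = 4: y <= min((11 - 1*4)/1, (15 - 3*4)/1) => y in {0, ..., 3}; best 3*4 + 2*3 = 18
  x = 5: y <= min((11 - 1*5)/1, (15 - 3*5)/1) => y in {0}; best 3*5 + 2*0 = 15
The maximum 3x + 2y = 24 is achieved at x = 2, y = 9.
Check: 1*2 + 1*9 = 11 <= 11 and 3*2 + 1*9 = 15 <= 15.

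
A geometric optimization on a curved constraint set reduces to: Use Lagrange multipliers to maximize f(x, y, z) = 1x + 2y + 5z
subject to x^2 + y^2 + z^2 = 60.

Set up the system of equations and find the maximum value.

Lagrange conditions: 1 = 2*lambda*x, 2 = 2*lambda*y, 5 = 2*lambda*z
So x:1 = y:2 = z:5, i.e. x = 1t, y = 2t, z = 5t
Constraint: t^2*(1^2 + 2^2 + 5^2) = 60
  t^2 * 30 = 60  =>  t = sqrt(2)
Maximum = 1*1t + 2*2t + 5*5t = 30*sqrt(2) = sqrt(1800)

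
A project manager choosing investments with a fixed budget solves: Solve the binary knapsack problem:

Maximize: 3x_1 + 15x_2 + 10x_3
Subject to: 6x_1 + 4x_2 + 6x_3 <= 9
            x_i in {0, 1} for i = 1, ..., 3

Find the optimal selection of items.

Items: item 1 (v=3, w=6), item 2 (v=15, w=4), item 3 (v=10, w=6)
Capacity: 9
Checking all 8 subsets (w = total weight, v = total value):
  {}: w = 0, v = 0
  {1}: w = 6, v = 3
  {2}: w = 4, v = 15
  {3}: w = 6, v = 10
  {1, 2}: w = 10 > 9, infeasible
  {1, 3}: w = 12 > 9, infeasible
  {2, 3}: w = 10 > 9, infeasible
  {1, 2, 3}: w = 16 > 9, infeasible
Best feasible subset: items [2]
Total weight: 4 <= 9, total value: 15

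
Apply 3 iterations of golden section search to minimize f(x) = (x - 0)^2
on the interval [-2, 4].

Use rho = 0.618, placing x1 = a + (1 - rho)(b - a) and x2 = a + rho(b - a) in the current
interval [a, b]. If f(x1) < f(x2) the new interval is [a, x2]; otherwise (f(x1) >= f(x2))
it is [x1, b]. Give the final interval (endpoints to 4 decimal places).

Golden section search for min of f(x) = (x - 0)^2 on [-2, 4].
Each step: x1 = a + (1 - rho)(b - a), x2 = a + rho(b - a); if f(x1) < f(x2) keep [a, x2], otherwise keep [x1, b].
Step 1: [-2.0000, 4.0000], x1=0.2920 (f=0.0853), x2=1.7080 (f=2.9173); f(x1) < f(x2) => keep [-2.0000, 1.7080]
Step 2: [-2.0000, 1.7080], x1=-0.5835 (f=0.3405), x2=0.2915 (f=0.0850); f(x1) > f(x2) => keep [-0.5835, 1.7080]
Step 3: [-0.5835, 1.7080], x1=0.2918 (f=0.0852), x2=0.8326 (f=0.6933); f(x1) < f(x2) => keep [-0.5835, 0.8326]
Final interval: [-0.5835, 0.8326]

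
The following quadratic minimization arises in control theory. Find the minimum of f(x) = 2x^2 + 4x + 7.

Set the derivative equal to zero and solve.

f(x) = 2x^2 + 4x + 7
f'(x) = 4x + (4) = 0
x = -4/4 = -1
f(-1) = 5
Since f''(x) = 4 > 0, this is a minimum.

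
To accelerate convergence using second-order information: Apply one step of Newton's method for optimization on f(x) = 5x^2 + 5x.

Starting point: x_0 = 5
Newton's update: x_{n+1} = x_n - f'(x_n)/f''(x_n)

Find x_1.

f(x) = 5x^2 + 5x
f'(x) = 10x + (5), f''(x) = 10
Newton step: x_1 = x_0 - f'(x_0)/f''(x_0)
f'(5) = 55
x_1 = 5 - 55/10 = -1/2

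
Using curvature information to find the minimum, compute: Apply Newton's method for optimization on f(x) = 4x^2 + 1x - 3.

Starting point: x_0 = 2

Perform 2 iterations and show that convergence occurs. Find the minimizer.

f(x) = 4x^2 + 1x - 3, f'(x) = 8x + (1), f''(x) = 8
Step 1: f'(2) = 17, x_1 = 2 - 17/8 = -1/8
Step 2: f'(-1/8) = 0, x_2 = -1/8 (converged)
Newton's method converges in 1 step for quadratics.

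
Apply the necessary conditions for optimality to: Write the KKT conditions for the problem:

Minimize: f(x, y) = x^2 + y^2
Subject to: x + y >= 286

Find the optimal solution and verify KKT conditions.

KKT conditions for min x^2 + y^2 s.t. x + y >= 286:
Stationarity: 2x = mu, 2y = mu
So x = y = mu/2.
Complementary slackness: mu*(x + y - 286) = 0
Primal feasibility: x + y >= 286; dual feasibility: mu >= 0
If mu = 0 then x = y = 0, but 0 + 0 < 286 is infeasible, so the constraint is active.
Constraint active: x + y = 2*(mu/2) = 286 => mu = 286
x = y = 143, f = 40898
Verify: stationarity 2*143 = 286 = mu; primal 143 + 143 = 286 >= 286; dual mu = 286 >= 0; complementary slackness 286*(286 - 286) = 0. All KKT conditions hold.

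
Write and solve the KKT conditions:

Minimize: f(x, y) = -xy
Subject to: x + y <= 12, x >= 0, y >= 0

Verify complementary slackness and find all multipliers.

Problem: min -xy s.t. x + y <= 12 (multiplier lambda), x >= 0 (mu_x), y >= 0 (mu_y)
KKT stationarity: -y + lambda - mu_x = 0, -x + lambda - mu_y = 0, with lambda, mu_x, mu_y >= 0
Complementary slackness: lambda*(x + y - 12) = 0, mu_x*x = 0, mu_y*y = 0
If lambda = 0: y = -mu_x <= 0 and x = -mu_y <= 0 force x = y = 0 with f = 0; but x = y = 6 is feasible with f = -36 < 0, so this is not the minimum. Hence lambda > 0 and x + y = 12.
Try x > 0, y > 0 (so mu_x = mu_y = 0): y = lambda, x = lambda => x = y = lambda
x + y = 12 => 2*lambda = 12 => lambda = 6
x* = y* = 6 > 0, consistent with mu_x = mu_y = 0.
(Any feasible point with x = 0 or y = 0 has f = 0 > -36, so the minimum is not on those boundaries.)
min(-xy) = -36 (i.e. max xy = 36)
Multipliers: lambda = 6, mu_x = 0, mu_y = 0
Complementary slackness: lambda*(x + y - 12) = 6*(6 + 6 - 12) = 0, mu_x*x = 0*6 = 0, mu_y*y = 0*6 = 0. Satisfied.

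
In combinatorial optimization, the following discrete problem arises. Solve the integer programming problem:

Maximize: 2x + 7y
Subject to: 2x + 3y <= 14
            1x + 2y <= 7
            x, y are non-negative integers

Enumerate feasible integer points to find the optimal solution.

Constraint 1: 2x + 3y <= 14
Constraint 2: 1x + 2y <= 7
Feasible x range (need y >= 0): 0 <= x <= min(14/2, 7/1) => x in {0, ..., 7}.
Enumerate feasible integer points row by row (the coefficient of y is 7 > 0, so for each x the largest feasible y gives the best value):
  x = 0: y <= min((14 - 2*0)/3, (7 - 1*0)/2) => y in {0, ..., 3}; best 2*0 + 7*3 = 21
  x = 1: y <= min((14 - 2*1)/3, (7 - 1*1)/2) => y in {0, ..., 3}; best 2*1 + 7*3 = 23
  x = 2: y <= min((14 - 2*2)/3, (7 - 1*2)/2) => y in {0, ..., 2}; best 2*2 + 7*2 = 18
  x = 3: y <= min((14 - 2*3)/3, (7 - 1*3)/2) => y in {0, ..., 2}; best 2*3 + 7*2 = 20
  x = 4: y <= min((14 - 2*4)/3, (7 - 1*4)/2) => y in {0, ..., 1}; best 2*4 + 7*1 = 15
  x = 5: y <= min((14 - 2*5)/3, (7 - 1*5)/2) => y in {0, ..., 1}; best 2*5 + 7*1 = 17
  x = 6: y <= min((14 - 2*6)/3, (7 - 1*6)/2) => y in {0}; best 2*6 + 7*0 = 12
  x = 7: y <= min((14 - 2*7)/3, (7 - 1*7)/2) => y in {0}; best 2*7 + 7*0 = 14
The maximum 2x + 7y = 23 is achieved at x = 1, y = 3.
Check: 2*1 + 3*3 = 11 <= 14 and 1*1 + 2*3 = 7 <= 7.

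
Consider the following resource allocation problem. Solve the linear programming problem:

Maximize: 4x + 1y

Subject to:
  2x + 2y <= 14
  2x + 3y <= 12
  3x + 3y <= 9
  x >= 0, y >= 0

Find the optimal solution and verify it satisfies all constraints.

Feasible vertices: (0, 0), (0, 3), (3, 0)
Objective 4x + 1y at each vertex:
  (0, 0): 0
  (0, 3): 3
  (3, 0): 12
Maximum is 12 at (3, 0).
Verify constraints at (x, y) = (3, 0):
  2*3 + 2*0 = 6 <= 14
  2*3 + 3*0 = 6 <= 12
  3*3 + 3*0 = 9 <= 9 (active)
  x = 3 >= 0, y = 0 >= 0. All constraints satisfied.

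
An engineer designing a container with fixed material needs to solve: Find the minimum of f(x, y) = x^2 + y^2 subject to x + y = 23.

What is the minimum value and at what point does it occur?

Substitute y = 23 - x into f(x,y) = x^2 + y^2:
g(x) = x^2 + (23 - x)^2 = 2x^2 - 46x + 529
g'(x) = 4x - 46 = 0  =>  x = 23/2
y = 23 - 23/2 = 23/2
Minimum value = (23/2)^2 + (23/2)^2 = 529/2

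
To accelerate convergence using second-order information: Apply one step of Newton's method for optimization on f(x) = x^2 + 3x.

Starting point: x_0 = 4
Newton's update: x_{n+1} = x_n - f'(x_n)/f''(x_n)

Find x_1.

f(x) = x^2 + 3x
f'(x) = 2x + (3), f''(x) = 2
Newton step: x_1 = x_0 - f'(x_0)/f''(x_0)
f'(4) = 11
x_1 = 4 - 11/2 = -3/2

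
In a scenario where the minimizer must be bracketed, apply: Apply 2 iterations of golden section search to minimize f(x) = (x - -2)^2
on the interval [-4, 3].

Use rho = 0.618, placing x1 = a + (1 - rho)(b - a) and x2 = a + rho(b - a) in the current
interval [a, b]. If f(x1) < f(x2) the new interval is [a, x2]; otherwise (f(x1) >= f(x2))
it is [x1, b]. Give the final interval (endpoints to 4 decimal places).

Golden section search for min of f(x) = (x - -2)^2 on [-4, 3].
Each step: x1 = a + (1 - rho)(b - a), x2 = a + rho(b - a); if f(x1) < f(x2) keep [a, x2], otherwise keep [x1, b].
Step 1: [-4.0000, 3.0000], x1=-1.3260 (f=0.4543), x2=0.3260 (f=5.4103); f(x1) < f(x2) => keep [-4.0000, 0.3260]
Step 2: [-4.0000, 0.3260], x1=-2.3475 (f=0.1207), x2=-1.3265 (f=0.4536); f(x1) < f(x2) => keep [-4.0000, -1.3265]
Final interval: [-4.0000, -1.3265]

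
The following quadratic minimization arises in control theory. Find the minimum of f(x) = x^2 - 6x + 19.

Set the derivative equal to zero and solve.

f(x) = x^2 - 6x + 19
f'(x) = 2x + (-6) = 0
x = 6/2 = 3
f(3) = 10
Since f''(x) = 2 > 0, this is a minimum.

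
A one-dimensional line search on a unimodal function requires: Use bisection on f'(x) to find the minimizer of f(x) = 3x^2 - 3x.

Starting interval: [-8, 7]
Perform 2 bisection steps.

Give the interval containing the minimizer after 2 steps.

Finding critical point of f(x) = 3x^2 - 3x using bisection on f'(x) = 6x + -3.
f'(x) = 0 when x = 1/2.
Starting interval: [-8, 7]
Step 1: mid = -1/2, f'(mid) = -6, new interval = [-1/2, 7]
Step 2: mid = 13/4, f'(mid) = 33/2, new interval = [-1/2, 13/4]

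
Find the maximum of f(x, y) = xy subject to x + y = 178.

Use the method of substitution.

Substitute y = 178 - x into f(x,y) = xy:
g(x) = x(178 - x) = 178x - x^2
g'(x) = 178 - 2x = 0  =>  x = 89
y = 178 - 89 = 89
Maximum value = 89 * 89 = 7921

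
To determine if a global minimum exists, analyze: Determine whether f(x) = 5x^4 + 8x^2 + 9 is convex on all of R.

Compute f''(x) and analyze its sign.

f(x) = 5x^4 + 8x^2 + 9
f'(x) = 20x^3 + 16x
f''(x) = 60x^2 + 16
f''(x) = 60x^2 + 16 >= 16 > 0 for all x
Therefore, f is convex on R.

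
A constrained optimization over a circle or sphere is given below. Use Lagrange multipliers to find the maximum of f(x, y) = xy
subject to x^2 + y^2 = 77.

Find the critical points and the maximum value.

Lagrange conditions: y = 2*lambda*x and x = 2*lambda*y
If x = 0 then y = 0, violating the constraint, so x, y != 0.
Dividing: y/x = x/y => x^2 = y^2 => y = x or y = -x
Constraint: 2x^2 = 77 => x^2 = 77/2 => x = +/-sqrt(77/2)
Critical points: (sqrt(77/2), sqrt(77/2)), (-sqrt(77/2), -sqrt(77/2)), (sqrt(77/2), -sqrt(77/2)), (-sqrt(77/2), sqrt(77/2))
  y = x:  xy = x^2 = 77/2  at (sqrt(77/2), sqrt(77/2)) and (-sqrt(77/2), -sqrt(77/2))
  y = -x: xy = -x^2 = -77/2 at (sqrt(77/2), -sqrt(77/2)) and (-sqrt(77/2), sqrt(77/2))
Maximum xy = 77/2 at (sqrt(77/2), sqrt(77/2)) and (-sqrt(77/2), -sqrt(77/2))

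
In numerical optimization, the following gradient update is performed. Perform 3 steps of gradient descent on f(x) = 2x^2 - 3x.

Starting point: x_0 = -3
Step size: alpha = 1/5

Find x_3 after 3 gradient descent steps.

f(x) = 2x^2 - 3x, f'(x) = 4x + (-3)
Step 1: f'(-3) = -15, x_1 = -3 - 1/5 * -15 = 0
Step 2: f'(0) = -3, x_2 = 0 - 1/5 * -3 = 3/5
Step 3: f'(3/5) = -3/5, x_3 = 3/5 - 1/5 * -3/5 = 18/25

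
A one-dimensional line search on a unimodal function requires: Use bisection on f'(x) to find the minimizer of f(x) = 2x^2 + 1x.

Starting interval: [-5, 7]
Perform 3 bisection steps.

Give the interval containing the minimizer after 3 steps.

Finding critical point of f(x) = 2x^2 + 1x using bisection on f'(x) = 4x + 1.
f'(x) = 0 when x = -1/4.
Starting interval: [-5, 7]
Step 1: mid = 1, f'(mid) = 5, new interval = [-5, 1]
Step 2: mid = -2, f'(mid) = -7, new interval = [-2, 1]
Step 3: mid = -1/2, f'(mid) = -1, new interval = [-1/2, 1]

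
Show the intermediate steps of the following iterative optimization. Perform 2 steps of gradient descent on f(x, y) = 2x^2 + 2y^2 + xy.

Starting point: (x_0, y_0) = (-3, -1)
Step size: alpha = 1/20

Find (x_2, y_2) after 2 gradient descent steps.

f(x,y) = 2x^2 + 2y^2 + xy
grad_x = 4x + 1y, grad_y = 4y + 1x
Step 1: grad = (-13, -7), (-47/20, -13/20)
Step 2: grad = (-201/20, -99/20), (-739/400, -161/400)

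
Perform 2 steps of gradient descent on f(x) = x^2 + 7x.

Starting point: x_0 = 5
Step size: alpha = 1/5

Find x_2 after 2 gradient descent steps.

f(x) = x^2 + 7x, f'(x) = 2x + (7)
Step 1: f'(5) = 17, x_1 = 5 - 1/5 * 17 = 8/5
Step 2: f'(8/5) = 51/5, x_2 = 8/5 - 1/5 * 51/5 = -11/25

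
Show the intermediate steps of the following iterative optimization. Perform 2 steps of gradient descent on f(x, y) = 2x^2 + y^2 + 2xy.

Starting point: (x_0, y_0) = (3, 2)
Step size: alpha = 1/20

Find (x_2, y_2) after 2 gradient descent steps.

f(x,y) = 2x^2 + y^2 + 2xy
grad_x = 4x + 2y, grad_y = 2y + 2x
Step 1: grad = (16, 10), (11/5, 3/2)
Step 2: grad = (59/5, 37/5), (161/100, 113/100)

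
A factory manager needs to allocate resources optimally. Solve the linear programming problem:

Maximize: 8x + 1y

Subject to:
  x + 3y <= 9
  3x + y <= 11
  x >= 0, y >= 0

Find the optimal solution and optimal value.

Feasible vertices: (0, 0), (0, 3), (3, 2), (11/3, 0)
Objective 8x + 1y at each:
  (0, 0): 0
  (0, 3): 3
  (3, 2): 26
  (11/3, 0): 88/3
Maximum is 88/3 at (11/3, 0).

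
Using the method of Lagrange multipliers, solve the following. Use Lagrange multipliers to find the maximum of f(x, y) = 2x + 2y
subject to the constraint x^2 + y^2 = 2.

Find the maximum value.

Set up Lagrange conditions: grad f = lambda * grad g
  2 = 2*lambda*x
  2 = 2*lambda*y
From these: x/y = 2/2, so x = 2t, y = 2t for some t.
Substitute into constraint: (2t)^2 + (2t)^2 = 2
  t^2 * 8 = 2
  t = sqrt(2/8)
Maximum = 2*x + 2*y = (2^2 + 2^2)*t = 8 * sqrt(2/8) = 4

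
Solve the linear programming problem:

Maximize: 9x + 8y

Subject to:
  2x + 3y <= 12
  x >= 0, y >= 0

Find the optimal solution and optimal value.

The feasible region has vertices at [(0, 0), (6, 0), (0, 4)].
Checking objective 9x + 8y at each vertex:
  (0, 0): 9*0 + 8*0 = 0
  (6, 0): 9*6 + 8*0 = 54
  (0, 4): 9*0 + 8*4 = 32
Maximum is 54 at (6, 0).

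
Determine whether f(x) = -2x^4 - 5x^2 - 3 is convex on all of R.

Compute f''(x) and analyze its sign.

f(x) = -2x^4 - 5x^2 - 3
f'(x) = -8x^3 + -10x
f''(x) = -24x^2 + -10
f''(x) = -24x^2 + -10 <= -10 < 0 for all x
Therefore, f is concave on R.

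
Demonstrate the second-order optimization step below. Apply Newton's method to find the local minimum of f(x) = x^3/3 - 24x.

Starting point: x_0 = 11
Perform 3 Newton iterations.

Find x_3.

f(x) = x^3/3 - 24x
f'(x) = x^2 - 24, f''(x) = 2x
Newton update: x_{n+1} = x_n - (x_n^2 - 24)/(2*x_n)
Step 1: x_0 = 11, f'=97, f''=22, x_1 = 145/22
Step 2: x_1 = 145/22, f'=9409/484, f''=145/11, x_2 = 32641/6380
Step 3: x_2 = 32641/6380, f'=88529281/40704400, f''=32641/3190, x_3 = 2042340481/416499160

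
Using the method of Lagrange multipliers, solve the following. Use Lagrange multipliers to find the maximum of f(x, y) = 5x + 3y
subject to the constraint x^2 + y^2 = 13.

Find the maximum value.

Set up Lagrange conditions: grad f = lambda * grad g
  5 = 2*lambda*x
  3 = 2*lambda*y
From these: x/y = 5/3, so x = 5t, y = 3t for some t.
Substitute into constraint: (5t)^2 + (3t)^2 = 13
  t^2 * 34 = 13
  t = sqrt(13/34)
Maximum = 5*x + 3*y = (5^2 + 3^2)*t = 34 * sqrt(13/34) = sqrt(442)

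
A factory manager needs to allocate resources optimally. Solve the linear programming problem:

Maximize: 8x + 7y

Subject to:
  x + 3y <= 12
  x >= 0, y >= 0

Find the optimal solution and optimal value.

The feasible region has vertices at [(0, 0), (12, 0), (0, 4)].
Checking objective 8x + 7y at each vertex:
  (0, 0): 8*0 + 7*0 = 0
  (12, 0): 8*12 + 7*0 = 96
  (0, 4): 8*0 + 7*4 = 28
Maximum is 96 at (12, 0).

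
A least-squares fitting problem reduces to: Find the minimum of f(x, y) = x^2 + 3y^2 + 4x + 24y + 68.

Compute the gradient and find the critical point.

f(x,y) = x^2 + 3y^2 + 4x + 24y + 68
df/dx = 2x + (4) = 0  =>  x = -2
df/dy = 6y + (24) = 0  =>  y = -4
f(-2, -4) = 1*(-2)^2 + 3*(-4)^2 + 4*(-2) + 24*(-4) + 68 = 16
Hessian is diagonal with entries 2, 6 > 0, so this is a minimum.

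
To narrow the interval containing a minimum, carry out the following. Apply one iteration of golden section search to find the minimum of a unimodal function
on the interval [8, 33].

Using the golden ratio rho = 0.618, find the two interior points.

Golden section search on [8, 33].
Golden ratio rho = 0.618 (approx).
Interior points:
  x_1 = 8 + (1-0.618)*25 = 17.5500
  x_2 = 8 + 0.618*25 = 23.4500
Compare f(x_1) and f(x_2) to determine which subinterval to keep.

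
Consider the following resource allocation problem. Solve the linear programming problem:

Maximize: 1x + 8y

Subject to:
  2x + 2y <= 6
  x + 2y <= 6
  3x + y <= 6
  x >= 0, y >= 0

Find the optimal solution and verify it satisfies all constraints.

Feasible vertices: (0, 0), (0, 3), (3/2, 3/2), (2, 0)
Objective 1x + 8y at each vertex:
  (0, 0): 0
  (0, 3): 24
  (3/2, 3/2): 27/2
  (2, 0): 2
Maximum is 24 at (0, 3).
Verify constraints at (x, y) = (0, 3):
  2*0 + 2*3 = 6 <= 6 (active)
  1*0 + 2*3 = 6 <= 6 (active)
  3*0 + 1*3 = 3 <= 6
  x = 0 >= 0, y = 3 >= 0. All constraints satisfied.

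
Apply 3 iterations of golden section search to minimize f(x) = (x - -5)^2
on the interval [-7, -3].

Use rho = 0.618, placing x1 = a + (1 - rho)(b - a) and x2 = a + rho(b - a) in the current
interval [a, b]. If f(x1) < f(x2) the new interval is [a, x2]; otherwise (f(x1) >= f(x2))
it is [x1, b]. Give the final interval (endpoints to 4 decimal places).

Golden section search for min of f(x) = (x - -5)^2 on [-7, -3].
Each step: x1 = a + (1 - rho)(b - a), x2 = a + rho(b - a); if f(x1) < f(x2) keep [a, x2], otherwise keep [x1, b].
Step 1: [-7.0000, -3.0000], x1=-5.4720 (f=0.2228), x2=-4.5280 (f=0.2228); f(x1) = f(x2) (tie, not '<') => keep [-5.4720, -3.0000]
Step 2: [-5.4720, -3.0000], x1=-4.5277 (f=0.2231), x2=-3.9443 (f=1.1145); f(x1) < f(x2) => keep [-5.4720, -3.9443]
Step 3: [-5.4720, -3.9443], x1=-4.8884 (f=0.0125), x2=-4.5279 (f=0.2229); f(x1) < f(x2) => keep [-5.4720, -4.5279]
Final interval: [-5.4720, -4.5279]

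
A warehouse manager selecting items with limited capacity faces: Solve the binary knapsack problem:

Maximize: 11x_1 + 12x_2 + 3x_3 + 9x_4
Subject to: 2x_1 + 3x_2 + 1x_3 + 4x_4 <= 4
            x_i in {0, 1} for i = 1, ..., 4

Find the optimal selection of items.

Items: item 1 (v=11, w=2), item 2 (v=12, w=3), item 3 (v=3, w=1), item 4 (v=9, w=4)
Capacity: 4
Checking all 16 subsets (w = total weight, v = total value):
  {}: w = 0, v = 0
  {1}: w = 2, v = 11
  {2}: w = 3, v = 12
  {3}: w = 1, v = 3
  {4}: w = 4, v = 9
  {1, 2}: w = 5 > 4, infeasible
  {1, 3}: w = 3, v = 14
  {1, 4}: w = 6 > 4, infeasible
  {2, 3}: w = 4, v = 15
  {2, 4}: w = 7 > 4, infeasible
  {3, 4}: w = 5 > 4, infeasible
  {1, 2, 3}: w = 6 > 4, infeasible
  {1, 2, 4}: w = 9 > 4, infeasible
  {1, 3, 4}: w = 7 > 4, infeasible
  {2, 3, 4}: w = 8 > 4, infeasible
  {1, 2, 3, 4}: w = 10 > 4, infeasible
Best feasible subset: items [2, 3]
Total weight: 4 <= 4, total value: 15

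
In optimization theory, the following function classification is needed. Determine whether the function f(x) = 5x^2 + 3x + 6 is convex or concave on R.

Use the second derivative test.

f(x) = 5x^2 + 3x + 6
f'(x) = 10x + 3
f''(x) = 10
Since f''(x) = 10 > 0 for all x, f is convex on R.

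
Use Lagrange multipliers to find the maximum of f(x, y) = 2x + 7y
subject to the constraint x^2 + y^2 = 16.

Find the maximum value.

Set up Lagrange conditions: grad f = lambda * grad g
  2 = 2*lambda*x
  7 = 2*lambda*y
From these: x/y = 2/7, so x = 2t, y = 7t for some t.
Substitute into constraint: (2t)^2 + (7t)^2 = 16
  t^2 * 53 = 16
  t = sqrt(16/53)
Maximum = 2*x + 7*y = (2^2 + 7^2)*t = 53 * sqrt(16/53) = sqrt(848)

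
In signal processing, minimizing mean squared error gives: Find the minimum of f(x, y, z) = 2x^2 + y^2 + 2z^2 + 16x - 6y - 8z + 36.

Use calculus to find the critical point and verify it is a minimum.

f(x,y,z) = 2x^2 + y^2 + 2z^2 + 16x - 6y - 8z + 36
df/dx = 4x + (16) = 0 => x = -4
df/dy = 2y + (-6) = 0 => y = 3
df/dz = 4z + (-8) = 0 => z = 2
f(-4,3,2) = 2*(-4)^2 + 1*(3)^2 + 2*(2)^2 + 16*(-4) + -6*(3) + -8*(2) + 36 = -13
Hessian is diagonal with entries 4, 2, 4 > 0, confirmed minimum.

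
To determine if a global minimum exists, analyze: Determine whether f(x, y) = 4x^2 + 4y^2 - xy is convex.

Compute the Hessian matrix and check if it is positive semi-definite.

f(x,y) = 4x^2 + 4y^2 - xy
Hessian H = [[8, -1], [-1, 8]]
trace(H) = 16, det(H) = 63
Eigenvalues: (16 +/- sqrt(4)) / 2 = 9, 7
Since both eigenvalues > 0, f is convex.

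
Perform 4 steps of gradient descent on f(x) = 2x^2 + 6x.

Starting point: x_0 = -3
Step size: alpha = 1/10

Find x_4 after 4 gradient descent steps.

f(x) = 2x^2 + 6x, f'(x) = 4x + (6)
Step 1: f'(-3) = -6, x_1 = -3 - 1/10 * -6 = -12/5
Step 2: f'(-12/5) = -18/5, x_2 = -12/5 - 1/10 * -18/5 = -51/25
Step 3: f'(-51/25) = -54/25, x_3 = -51/25 - 1/10 * -54/25 = -228/125
Step 4: f'(-228/125) = -162/125, x_4 = -228/125 - 1/10 * -162/125 = -1059/625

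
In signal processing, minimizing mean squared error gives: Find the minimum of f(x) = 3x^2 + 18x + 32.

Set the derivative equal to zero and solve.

f(x) = 3x^2 + 18x + 32
f'(x) = 6x + (18) = 0
x = -18/6 = -3
f(-3) = 5
Since f''(x) = 6 > 0, this is a minimum.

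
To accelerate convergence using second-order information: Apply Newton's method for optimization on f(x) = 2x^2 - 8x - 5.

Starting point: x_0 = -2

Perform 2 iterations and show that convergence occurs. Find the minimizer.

f(x) = 2x^2 - 8x - 5, f'(x) = 4x + (-8), f''(x) = 4
Step 1: f'(-2) = -16, x_1 = -2 - -16/4 = 2
Step 2: f'(2) = 0, x_2 = 2 (converged)
Newton's method converges in 1 step for quadratics.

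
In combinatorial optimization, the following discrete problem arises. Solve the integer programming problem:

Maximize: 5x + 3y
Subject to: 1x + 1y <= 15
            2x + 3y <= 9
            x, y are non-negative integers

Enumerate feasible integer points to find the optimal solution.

Constraint 1: 1x + 1y <= 15
Constraint 2: 2x + 3y <= 9
Feasible x range (need y >= 0): 0 <= x <= min(15/1, 9/2) => x in {0, ..., 4}.
Enumerate feasible integer points row by row (the coefficient of y is 3 > 0, so for each x the largest feasible y gives the best value):
  x = 0: y <= min((15 - 1*0)/1, (9 - 2*0)/3) => y in {0, ..., 3}; best 5*0 + 3*3 = 9
  x = 1: y <= min((15 - 1*1)/1, (9 - 2*1)/3) => y in {0, ..., 2}; best 5*1 + 3*2 = 11
  x = 2: y <= min((15 - 1*2)/1, (9 - 2*2)/3) => y in {0, ..., 1}; best 5*2 + 3*1 = 13
  x = 3: y <= min((15 - 1*3)/1, (9 - 2*3)/3) => y in {0, ..., 1}; best 5*3 + 3*1 = 18
  x = 4: y <= min((15 - 1*4)/1, (9 - 2*4)/3) => y in {0}; best 5*4 + 3*0 = 20
The maximum 5x + 3y = 20 is achieved at x = 4, y = 0.
Check: 1*4 + 1*0 = 4 <= 15 and 2*4 + 3*0 = 8 <= 9.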